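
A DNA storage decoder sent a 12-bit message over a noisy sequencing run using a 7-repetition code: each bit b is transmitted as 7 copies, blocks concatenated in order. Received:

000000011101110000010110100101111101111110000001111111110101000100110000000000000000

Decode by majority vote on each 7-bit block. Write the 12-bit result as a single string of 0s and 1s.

010111010000

Block 1 (0000000): 0 ones → 0
Block 2 (1110111): 6 ones → 1
Block 3 (0000010): 1 one → 0
Block 4 (1101001): 4 ones → 1
Block 5 (0111110): 5 ones → 1
Block 6 (1111110): 6 ones → 1
Block 7 (0000011): 2 ones → 0
Block 8 (1111111): 7 ones → 1
Block 9 (0101000): 2 ones → 0
Block 10 (1001100): 3 ones → 0
Block 11 (0000000): 0 ones → 0
Block 12 (0000000): 0 ones → 0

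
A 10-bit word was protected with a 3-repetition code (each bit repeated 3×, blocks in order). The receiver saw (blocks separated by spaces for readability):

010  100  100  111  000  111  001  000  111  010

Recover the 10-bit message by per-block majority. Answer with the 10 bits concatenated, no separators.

0001010010

Block 1 (010): 1 one → 0
Block 2 (100): 1 one → 0
Block 3 (100): 1 one → 0
Block 4 (111): 3 ones → 1
Block 5 (000): 0 ones → 0
Block 6 (111): 3 ones → 1
Block 7 (001): 1 one → 0
Block 8 (000): 0 ones → 0
Block 9 (111): 3 ones → 1
Block 10 (010): 1 one → 0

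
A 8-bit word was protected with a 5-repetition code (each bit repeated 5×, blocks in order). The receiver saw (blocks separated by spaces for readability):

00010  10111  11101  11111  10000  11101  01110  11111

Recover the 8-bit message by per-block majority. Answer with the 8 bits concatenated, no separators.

Block 1 (00010): 1 one → 0
Block 2 (10111): 4 ones → 1
Block 3 (11101): 4 ones → 1
Block 4 (11111): 5 ones → 1
Block 5 (10000): 1 one → 0
Block 6 (11101): 4 ones → 1
Block 7 (01110): 3 ones → 1
Block 8 (11111): 5 ones → 1

01110111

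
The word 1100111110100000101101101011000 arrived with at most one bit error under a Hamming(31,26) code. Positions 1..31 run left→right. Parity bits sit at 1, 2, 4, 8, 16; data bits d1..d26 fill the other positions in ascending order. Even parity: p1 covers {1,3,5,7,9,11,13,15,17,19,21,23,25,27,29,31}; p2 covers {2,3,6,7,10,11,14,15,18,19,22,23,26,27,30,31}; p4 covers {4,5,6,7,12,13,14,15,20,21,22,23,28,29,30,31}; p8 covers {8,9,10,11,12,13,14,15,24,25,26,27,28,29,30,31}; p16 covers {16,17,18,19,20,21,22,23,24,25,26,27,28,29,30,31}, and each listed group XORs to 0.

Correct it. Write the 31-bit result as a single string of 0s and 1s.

s1 (pos 1,3,5,7,9,11,13,15,17,19,21,23,25,27,29,31): 1⊕0⊕1⊕1⊕1⊕1⊕0⊕0⊕1⊕1⊕0⊕1⊕1⊕1⊕0⊕0 = 0
s2 (pos 2,3,6,7,10,11,14,15,18,19,22,23,26,27,30,31): 1⊕0⊕1⊕1⊕0⊕1⊕0⊕0⊕0⊕1⊕1⊕1⊕0⊕1⊕0⊕0 = 0
s4 (pos 4,5,6,7,12,13,14,15,20,21,22,23,28,29,30,31): 0⊕1⊕1⊕1⊕0⊕0⊕0⊕0⊕1⊕0⊕1⊕1⊕1⊕0⊕0⊕0 = 1
s8 (pos 8,9,10,11,12,13,14,15,24,25,26,27,28,29,30,31): 1⊕1⊕0⊕1⊕0⊕0⊕0⊕0⊕0⊕1⊕0⊕1⊕1⊕0⊕0⊕0 = 0
s16 (pos 16,17,18,19,20,21,22,23,24,25,26,27,28,29,30,31): 0⊕1⊕0⊕1⊕1⊕0⊕1⊕1⊕0⊕1⊕0⊕1⊕1⊕0⊕0⊕0 = 0
Syndrome s16…s1 = 00100 → error at position 4.
Flip position 4: 1100111110100000101101101011000 → 1101111110100000101101101011000

1101111110100000101101101011000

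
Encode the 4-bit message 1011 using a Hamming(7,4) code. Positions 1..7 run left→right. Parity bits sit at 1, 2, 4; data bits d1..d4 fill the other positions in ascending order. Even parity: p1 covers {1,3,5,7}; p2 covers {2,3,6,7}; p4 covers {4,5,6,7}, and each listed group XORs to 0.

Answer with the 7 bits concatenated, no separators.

0110011

Place data at non-parity positions: p1 p2 1 p4 0 1 1
p1 (pos 1,3,5,7): XOR of data positions = 1⊕0⊕1 = 0
p2 (pos 2,3,6,7): XOR of data positions = 1⊕1⊕1 = 1
p4 (pos 4,5,6,7): XOR of data positions = 0⊕1⊕1 = 0
Codeword: 0110011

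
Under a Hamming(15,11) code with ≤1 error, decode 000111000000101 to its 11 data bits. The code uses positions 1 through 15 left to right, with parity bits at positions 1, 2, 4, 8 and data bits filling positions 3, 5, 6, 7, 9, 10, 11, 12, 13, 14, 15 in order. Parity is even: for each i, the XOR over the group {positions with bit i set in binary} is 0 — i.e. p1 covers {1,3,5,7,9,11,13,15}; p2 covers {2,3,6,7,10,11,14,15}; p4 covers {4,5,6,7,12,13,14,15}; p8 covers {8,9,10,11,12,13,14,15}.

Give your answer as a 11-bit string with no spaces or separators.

s1 (pos 1,3,5,7,9,11,13,15): 0⊕0⊕1⊕0⊕0⊕0⊕1⊕1 = 1
s2 (pos 2,3,6,7,10,11,14,15): 0⊕0⊕1⊕0⊕0⊕0⊕0⊕1 = 0
s4 (pos 4,5,6,7,12,13,14,15): 1⊕1⊕1⊕0⊕0⊕1⊕0⊕1 = 1
s8 (pos 8,9,10,11,12,13,14,15): 0⊕0⊕0⊕0⊕0⊕1⊕0⊕1 = 0
Syndrome s8…s1 = 0101 → error at position 5.
Flip position 5: 000111000000101 → 000101000000101
Read data bits from positions 3,5,6,7,9,10,11,12,13,14,15: 00100000101

00100000101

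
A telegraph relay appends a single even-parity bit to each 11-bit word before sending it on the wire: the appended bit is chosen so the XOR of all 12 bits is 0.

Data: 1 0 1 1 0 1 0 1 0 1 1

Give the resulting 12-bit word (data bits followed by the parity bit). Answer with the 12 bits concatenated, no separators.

101101010111

XOR of the 11 data bits: 1⊕0⊕1⊕1⊕0⊕1⊕0⊕1⊕0⊕1⊕1 = 1
Parity bit = 1 (so all 12 bits XOR to 0).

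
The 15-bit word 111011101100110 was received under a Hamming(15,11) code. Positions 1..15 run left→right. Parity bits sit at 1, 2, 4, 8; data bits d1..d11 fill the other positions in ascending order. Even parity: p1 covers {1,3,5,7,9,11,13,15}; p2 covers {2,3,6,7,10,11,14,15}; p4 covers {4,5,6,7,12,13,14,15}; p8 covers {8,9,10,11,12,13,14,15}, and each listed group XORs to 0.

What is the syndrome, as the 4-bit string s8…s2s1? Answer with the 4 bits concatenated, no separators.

0100

s1 (pos 1,3,5,7,9,11,13,15): 1⊕1⊕1⊕1⊕1⊕0⊕1⊕0 = 0
s2 (pos 2,3,6,7,10,11,14,15): 1⊕1⊕1⊕1⊕1⊕0⊕1⊕0 = 0
s4 (pos 4,5,6,7,12,13,14,15): 0⊕1⊕1⊕1⊕0⊕1⊕1⊕0 = 1
s8 (pos 8,9,10,11,12,13,14,15): 0⊕1⊕1⊕0⊕0⊕1⊕1⊕0 = 0
Syndrome s8…s1 = 0100 → error at position 4.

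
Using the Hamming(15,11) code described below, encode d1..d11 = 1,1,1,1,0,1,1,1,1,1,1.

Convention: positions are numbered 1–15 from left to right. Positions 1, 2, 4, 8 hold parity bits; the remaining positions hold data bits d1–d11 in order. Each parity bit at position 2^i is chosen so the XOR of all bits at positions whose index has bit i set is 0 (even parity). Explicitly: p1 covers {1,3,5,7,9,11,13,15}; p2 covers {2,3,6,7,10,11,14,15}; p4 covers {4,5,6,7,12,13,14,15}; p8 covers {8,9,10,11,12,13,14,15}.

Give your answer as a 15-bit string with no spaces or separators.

Place data at non-parity positions: p1 p2 1 p4 1 1 1 p8 0 1 1 1 1 1 1
p1 (pos 1,3,5,7,9,11,13,15): XOR of data positions = 1⊕1⊕1⊕0⊕1⊕1⊕1 = 0
p2 (pos 2,3,6,7,10,11,14,15): XOR of data positions = 1⊕1⊕1⊕1⊕1⊕1⊕1 = 1
p4 (pos 4,5,6,7,12,13,14,15): XOR of data positions = 1⊕1⊕1⊕1⊕1⊕1⊕1 = 1
p8 (pos 8,9,10,11,12,13,14,15): XOR of data positions = 0⊕1⊕1⊕1⊕1⊕1⊕1 = 0
Codeword: 011111100111111

011111100111111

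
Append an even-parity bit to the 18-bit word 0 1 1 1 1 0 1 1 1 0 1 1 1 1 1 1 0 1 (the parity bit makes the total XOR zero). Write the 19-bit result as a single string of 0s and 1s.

0111101110111111010

XOR of the 18 data bits: 0⊕1⊕1⊕1⊕1⊕0⊕1⊕1⊕1⊕0⊕1⊕1⊕1⊕1⊕1⊕1⊕0⊕1 = 0
Parity bit = 0 (so all 19 bits XOR to 0).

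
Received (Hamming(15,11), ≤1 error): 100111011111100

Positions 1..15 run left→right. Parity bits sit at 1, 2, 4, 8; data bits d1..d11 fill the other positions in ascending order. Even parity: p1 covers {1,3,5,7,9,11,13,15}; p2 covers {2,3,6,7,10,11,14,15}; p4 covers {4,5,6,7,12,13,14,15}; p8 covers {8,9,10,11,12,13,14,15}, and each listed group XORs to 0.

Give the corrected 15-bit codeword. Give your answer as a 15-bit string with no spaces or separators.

100111111111100

s1 (pos 1,3,5,7,9,11,13,15): 1⊕0⊕1⊕0⊕1⊕1⊕1⊕0 = 1
s2 (pos 2,3,6,7,10,11,14,15): 0⊕0⊕1⊕0⊕1⊕1⊕0⊕0 = 1
s4 (pos 4,5,6,7,12,13,14,15): 1⊕1⊕1⊕0⊕1⊕1⊕0⊕0 = 1
s8 (pos 8,9,10,11,12,13,14,15): 1⊕1⊕1⊕1⊕1⊕1⊕0⊕0 = 0
Syndrome s8…s1 = 0111 → error at position 7.
Flip position 7: 100111011111100 → 100111111111100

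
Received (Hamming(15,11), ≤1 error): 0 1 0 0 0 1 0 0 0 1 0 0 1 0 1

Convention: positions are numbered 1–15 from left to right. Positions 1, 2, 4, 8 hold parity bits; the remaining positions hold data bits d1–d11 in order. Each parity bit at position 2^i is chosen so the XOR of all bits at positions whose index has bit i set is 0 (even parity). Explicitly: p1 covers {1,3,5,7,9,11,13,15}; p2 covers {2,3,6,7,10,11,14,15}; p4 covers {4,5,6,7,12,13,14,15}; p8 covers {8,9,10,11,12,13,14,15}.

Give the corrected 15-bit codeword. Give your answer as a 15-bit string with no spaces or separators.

s1 (pos 1,3,5,7,9,11,13,15): 0⊕0⊕0⊕0⊕0⊕0⊕1⊕1 = 0
s2 (pos 2,3,6,7,10,11,14,15): 1⊕0⊕1⊕0⊕1⊕0⊕0⊕1 = 0
s4 (pos 4,5,6,7,12,13,14,15): 0⊕0⊕1⊕0⊕0⊕1⊕0⊕1 = 1
s8 (pos 8,9,10,11,12,13,14,15): 0⊕0⊕1⊕0⊕0⊕1⊕0⊕1 = 1
Syndrome s8…s1 = 1100 → error at position 12.
Flip position 12: 010001000100101 → 010001000101101

010001000101101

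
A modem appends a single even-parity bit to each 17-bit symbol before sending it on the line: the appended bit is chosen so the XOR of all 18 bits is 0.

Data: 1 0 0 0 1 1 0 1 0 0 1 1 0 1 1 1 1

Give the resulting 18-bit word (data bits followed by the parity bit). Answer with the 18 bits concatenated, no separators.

100011010011011110

XOR of the 17 data bits: 1⊕0⊕0⊕0⊕1⊕1⊕0⊕1⊕0⊕0⊕1⊕1⊕0⊕1⊕1⊕1⊕1 = 0
Parity bit = 0 (so all 18 bits XOR to 0).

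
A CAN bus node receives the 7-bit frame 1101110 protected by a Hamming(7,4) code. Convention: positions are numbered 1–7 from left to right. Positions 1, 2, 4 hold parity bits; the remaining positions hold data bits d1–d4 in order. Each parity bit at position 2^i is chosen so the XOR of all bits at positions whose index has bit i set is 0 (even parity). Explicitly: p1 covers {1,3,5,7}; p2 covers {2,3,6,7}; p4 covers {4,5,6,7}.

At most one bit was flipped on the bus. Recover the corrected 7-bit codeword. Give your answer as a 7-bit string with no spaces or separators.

1100110

s1 (pos 1,3,5,7): 1⊕0⊕1⊕0 = 0
s2 (pos 2,3,6,7): 1⊕0⊕1⊕0 = 0
s4 (pos 4,5,6,7): 1⊕1⊕1⊕0 = 1
Syndrome s4…s1 = 100 → error at position 4.
Flip position 4: 1101110 → 1100110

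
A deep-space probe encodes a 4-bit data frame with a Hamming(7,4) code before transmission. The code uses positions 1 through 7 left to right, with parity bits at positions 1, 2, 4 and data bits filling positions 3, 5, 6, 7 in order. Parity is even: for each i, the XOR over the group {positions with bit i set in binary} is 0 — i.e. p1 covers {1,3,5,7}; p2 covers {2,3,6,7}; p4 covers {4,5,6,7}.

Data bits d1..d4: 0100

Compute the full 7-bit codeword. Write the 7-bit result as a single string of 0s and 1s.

Place data at non-parity positions: p1 p2 0 p4 1 0 0
p1 (pos 1,3,5,7): XOR of data positions = 0⊕1⊕0 = 1
p2 (pos 2,3,6,7): XOR of data positions = 0⊕0⊕0 = 0
p4 (pos 4,5,6,7): XOR of data positions = 1⊕0⊕0 = 1
Codeword: 1001100

1001100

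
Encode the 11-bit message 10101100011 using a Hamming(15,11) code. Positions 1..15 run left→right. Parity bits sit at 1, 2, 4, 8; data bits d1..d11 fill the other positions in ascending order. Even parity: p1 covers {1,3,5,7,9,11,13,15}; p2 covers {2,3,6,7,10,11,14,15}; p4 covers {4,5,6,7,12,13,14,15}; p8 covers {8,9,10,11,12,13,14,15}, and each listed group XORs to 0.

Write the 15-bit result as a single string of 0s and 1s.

111101001100011

Place data at non-parity positions: p1 p2 1 p4 0 1 0 p8 1 1 0 0 0 1 1
p1 (pos 1,3,5,7,9,11,13,15): XOR of data positions = 1⊕0⊕0⊕1⊕0⊕0⊕1 = 1
p2 (pos 2,3,6,7,10,11,14,15): XOR of data positions = 1⊕1⊕0⊕1⊕0⊕1⊕1 = 1
p4 (pos 4,5,6,7,12,13,14,15): XOR of data positions = 0⊕1⊕0⊕0⊕0⊕1⊕1 = 1
p8 (pos 8,9,10,11,12,13,14,15): XOR of data positions = 1⊕1⊕0⊕0⊕0⊕1⊕1 = 0
Codeword: 111101001100011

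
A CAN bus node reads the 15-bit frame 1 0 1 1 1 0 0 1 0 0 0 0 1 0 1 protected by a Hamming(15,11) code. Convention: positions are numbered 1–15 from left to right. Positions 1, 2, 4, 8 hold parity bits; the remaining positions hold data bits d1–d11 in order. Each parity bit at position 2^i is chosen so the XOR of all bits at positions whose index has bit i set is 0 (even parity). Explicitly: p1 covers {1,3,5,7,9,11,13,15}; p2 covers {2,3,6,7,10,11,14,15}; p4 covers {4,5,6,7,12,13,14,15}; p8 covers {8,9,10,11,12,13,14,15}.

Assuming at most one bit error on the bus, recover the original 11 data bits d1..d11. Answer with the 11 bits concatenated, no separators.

s1 (pos 1,3,5,7,9,11,13,15): 1⊕1⊕1⊕0⊕0⊕0⊕1⊕1 = 1
s2 (pos 2,3,6,7,10,11,14,15): 0⊕1⊕0⊕0⊕0⊕0⊕0⊕1 = 0
s4 (pos 4,5,6,7,12,13,14,15): 1⊕1⊕0⊕0⊕0⊕1⊕0⊕1 = 0
s8 (pos 8,9,10,11,12,13,14,15): 1⊕0⊕0⊕0⊕0⊕1⊕0⊕1 = 1
Syndrome s8…s1 = 1001 → error at position 9.
Flip position 9: 101110010000101 → 101110011000101
Read data bits from positions 3,5,6,7,9,10,11,12,13,14,15: 11001000101

11001000101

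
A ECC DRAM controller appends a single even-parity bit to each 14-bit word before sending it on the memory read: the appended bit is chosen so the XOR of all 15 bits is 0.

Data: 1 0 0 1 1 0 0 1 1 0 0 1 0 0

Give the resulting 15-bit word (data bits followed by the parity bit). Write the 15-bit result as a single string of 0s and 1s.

XOR of the 14 data bits: 1⊕0⊕0⊕1⊕1⊕0⊕0⊕1⊕1⊕0⊕0⊕1⊕0⊕0 = 0
Parity bit = 0 (so all 15 bits XOR to 0).

100110011001000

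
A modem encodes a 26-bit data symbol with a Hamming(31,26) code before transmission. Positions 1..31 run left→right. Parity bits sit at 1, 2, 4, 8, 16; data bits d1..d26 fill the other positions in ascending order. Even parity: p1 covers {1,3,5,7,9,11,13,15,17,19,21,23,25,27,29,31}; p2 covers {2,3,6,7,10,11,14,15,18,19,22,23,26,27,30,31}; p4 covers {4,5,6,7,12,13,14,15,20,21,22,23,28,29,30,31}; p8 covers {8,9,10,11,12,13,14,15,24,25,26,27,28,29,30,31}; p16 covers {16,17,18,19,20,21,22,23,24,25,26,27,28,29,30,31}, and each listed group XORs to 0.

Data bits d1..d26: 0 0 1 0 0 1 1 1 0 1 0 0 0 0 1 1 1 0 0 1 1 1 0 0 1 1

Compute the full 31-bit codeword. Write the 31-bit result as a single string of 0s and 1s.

1100010101110100000111001110011

Place data at non-parity positions: p1 p2 0 p4 0 1 0 p8 0 1 1 1 0 1 0 p16 0 0 0 1 1 1 0 0 1 1 1 0 0 1 1
p1 (pos 1,3,5,7,9,11,13,15,17,19,21,23,25,27,29,31): XOR of data positions = 0⊕0⊕0⊕0⊕1⊕0⊕0⊕0⊕0⊕1⊕0⊕1⊕1⊕0⊕1 = 1
p2 (pos 2,3,6,7,10,11,14,15,18,19,22,23,26,27,30,31): XOR of data positions = 0⊕1⊕0⊕1⊕1⊕1⊕0⊕0⊕0⊕1⊕0⊕1⊕1⊕1⊕1 = 1
p4 (pos 4,5,6,7,12,13,14,15,20,21,22,23,28,29,30,31): XOR of data positions = 0⊕1⊕0⊕1⊕0⊕1⊕0⊕1⊕1⊕1⊕0⊕0⊕0⊕1⊕1 = 0
p8 (pos 8,9,10,11,12,13,14,15,24,25,26,27,28,29,30,31): XOR of data positions = 0⊕1⊕1⊕1⊕0⊕1⊕0⊕0⊕1⊕1⊕1⊕0⊕0⊕1⊕1 = 1
p16 (pos 16,17,18,19,20,21,22,23,24,25,26,27,28,29,30,31): XOR of data positions = 0⊕0⊕0⊕1⊕1⊕1⊕0⊕0⊕1⊕1⊕1⊕0⊕0⊕1⊕1 = 0
Codeword: 1100010101110100000111001110011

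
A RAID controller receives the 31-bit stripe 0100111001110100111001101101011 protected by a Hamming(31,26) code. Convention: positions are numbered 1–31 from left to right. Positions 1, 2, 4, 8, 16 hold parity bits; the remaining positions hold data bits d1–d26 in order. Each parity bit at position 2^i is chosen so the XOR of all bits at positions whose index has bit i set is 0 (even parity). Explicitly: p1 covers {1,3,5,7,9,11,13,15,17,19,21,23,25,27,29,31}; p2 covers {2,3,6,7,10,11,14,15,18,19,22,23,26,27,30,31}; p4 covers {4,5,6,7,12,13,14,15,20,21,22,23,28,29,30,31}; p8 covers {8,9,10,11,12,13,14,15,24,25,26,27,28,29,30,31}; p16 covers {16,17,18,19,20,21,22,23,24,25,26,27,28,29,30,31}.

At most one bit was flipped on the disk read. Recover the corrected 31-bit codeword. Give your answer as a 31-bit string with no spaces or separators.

s1 (pos 1,3,5,7,9,11,13,15,17,19,21,23,25,27,29,31): 0⊕0⊕1⊕1⊕0⊕1⊕0⊕0⊕1⊕1⊕0⊕1⊕1⊕0⊕0⊕1 = 0
s2 (pos 2,3,6,7,10,11,14,15,18,19,22,23,26,27,30,31): 1⊕0⊕1⊕1⊕1⊕1⊕1⊕0⊕1⊕1⊕1⊕1⊕1⊕0⊕1⊕1 = 1
s4 (pos 4,5,6,7,12,13,14,15,20,21,22,23,28,29,30,31): 0⊕1⊕1⊕1⊕1⊕0⊕1⊕0⊕0⊕0⊕1⊕1⊕1⊕0⊕1⊕1 = 0
s8 (pos 8,9,10,11,12,13,14,15,24,25,26,27,28,29,30,31): 0⊕0⊕1⊕1⊕1⊕0⊕1⊕0⊕0⊕1⊕1⊕0⊕1⊕0⊕1⊕1 = 1
s16 (pos 16,17,18,19,20,21,22,23,24,25,26,27,28,29,30,31): 0⊕1⊕1⊕1⊕0⊕0⊕1⊕1⊕0⊕1⊕1⊕0⊕1⊕0⊕1⊕1 = 0
Syndrome s16…s1 = 01010 → error at position 10.
Flip position 10: 0100111001110100111001101101011 → 0100111000110100111001101101011

0100111000110100111001101101011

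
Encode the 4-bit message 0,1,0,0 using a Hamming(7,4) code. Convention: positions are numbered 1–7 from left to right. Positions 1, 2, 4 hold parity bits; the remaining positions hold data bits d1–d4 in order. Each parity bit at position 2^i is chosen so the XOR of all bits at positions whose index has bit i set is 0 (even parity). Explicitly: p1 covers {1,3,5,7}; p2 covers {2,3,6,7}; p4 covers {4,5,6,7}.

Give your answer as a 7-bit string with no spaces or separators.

1001100

Place data at non-parity positions: p1 p2 0 p4 1 0 0
p1 (pos 1,3,5,7): XOR of data positions = 0⊕1⊕0 = 1
p2 (pos 2,3,6,7): XOR of data positions = 0⊕0⊕0 = 0
p4 (pos 4,5,6,7): XOR of data positions = 1⊕0⊕0 = 1
Codeword: 1001100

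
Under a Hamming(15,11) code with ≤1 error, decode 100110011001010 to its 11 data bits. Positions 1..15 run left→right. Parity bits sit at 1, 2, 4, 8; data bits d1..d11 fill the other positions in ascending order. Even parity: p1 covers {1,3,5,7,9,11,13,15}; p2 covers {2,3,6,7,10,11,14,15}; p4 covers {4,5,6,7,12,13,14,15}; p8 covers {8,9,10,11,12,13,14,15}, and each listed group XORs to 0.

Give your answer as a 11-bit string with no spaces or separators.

s1 (pos 1,3,5,7,9,11,13,15): 1⊕0⊕1⊕0⊕1⊕0⊕0⊕0 = 1
s2 (pos 2,3,6,7,10,11,14,15): 0⊕0⊕0⊕0⊕0⊕0⊕1⊕0 = 1
s4 (pos 4,5,6,7,12,13,14,15): 1⊕1⊕0⊕0⊕1⊕0⊕1⊕0 = 0
s8 (pos 8,9,10,11,12,13,14,15): 1⊕1⊕0⊕0⊕1⊕0⊕1⊕0 = 0
Syndrome s8…s1 = 0011 → error at position 3.
Flip position 3: 100110011001010 → 101110011001010
Read data bits from positions 3,5,6,7,9,10,11,12,13,14,15: 11001001010

11001001010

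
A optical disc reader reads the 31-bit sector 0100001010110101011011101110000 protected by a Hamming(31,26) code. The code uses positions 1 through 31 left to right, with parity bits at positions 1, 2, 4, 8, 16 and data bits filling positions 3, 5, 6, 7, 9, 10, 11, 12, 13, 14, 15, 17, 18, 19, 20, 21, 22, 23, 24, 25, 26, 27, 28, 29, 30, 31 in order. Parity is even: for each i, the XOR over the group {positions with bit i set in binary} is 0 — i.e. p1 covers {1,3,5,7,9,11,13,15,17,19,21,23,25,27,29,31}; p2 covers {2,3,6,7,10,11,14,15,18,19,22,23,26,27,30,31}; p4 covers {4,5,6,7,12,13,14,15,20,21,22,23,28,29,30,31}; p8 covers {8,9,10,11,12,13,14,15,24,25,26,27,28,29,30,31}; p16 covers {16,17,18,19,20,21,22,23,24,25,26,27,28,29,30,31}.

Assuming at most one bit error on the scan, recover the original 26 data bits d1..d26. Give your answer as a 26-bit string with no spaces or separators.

s1 (pos 1,3,5,7,9,11,13,15,17,19,21,23,25,27,29,31): 0⊕0⊕0⊕1⊕1⊕1⊕0⊕0⊕0⊕1⊕1⊕1⊕1⊕1⊕0⊕0 = 0
s2 (pos 2,3,6,7,10,11,14,15,18,19,22,23,26,27,30,31): 1⊕0⊕0⊕1⊕0⊕1⊕1⊕0⊕1⊕1⊕1⊕1⊕1⊕1⊕0⊕0 = 0
s4 (pos 4,5,6,7,12,13,14,15,20,21,22,23,28,29,30,31): 0⊕0⊕0⊕1⊕1⊕0⊕1⊕0⊕0⊕1⊕1⊕1⊕0⊕0⊕0⊕0 = 0
s8 (pos 8,9,10,11,12,13,14,15,24,25,26,27,28,29,30,31): 0⊕1⊕0⊕1⊕1⊕0⊕1⊕0⊕0⊕1⊕1⊕1⊕0⊕0⊕0⊕0 = 1
s16 (pos 16,17,18,19,20,21,22,23,24,25,26,27,28,29,30,31): 1⊕0⊕1⊕1⊕0⊕1⊕1⊕1⊕0⊕1⊕1⊕1⊕0⊕0⊕0⊕0 = 1
Syndrome s16…s1 = 11000 → error at position 24.
Flip position 24: 0100001010110101011011101110000 → 0100001010110101011011111110000
Read data bits from positions 3,5,6,7,9,10,11,12,13,14,15,17,18,19,20,21,22,23,24,25,26,27,28,29,30,31: 00011011010011011111110000

00011011010011011111110000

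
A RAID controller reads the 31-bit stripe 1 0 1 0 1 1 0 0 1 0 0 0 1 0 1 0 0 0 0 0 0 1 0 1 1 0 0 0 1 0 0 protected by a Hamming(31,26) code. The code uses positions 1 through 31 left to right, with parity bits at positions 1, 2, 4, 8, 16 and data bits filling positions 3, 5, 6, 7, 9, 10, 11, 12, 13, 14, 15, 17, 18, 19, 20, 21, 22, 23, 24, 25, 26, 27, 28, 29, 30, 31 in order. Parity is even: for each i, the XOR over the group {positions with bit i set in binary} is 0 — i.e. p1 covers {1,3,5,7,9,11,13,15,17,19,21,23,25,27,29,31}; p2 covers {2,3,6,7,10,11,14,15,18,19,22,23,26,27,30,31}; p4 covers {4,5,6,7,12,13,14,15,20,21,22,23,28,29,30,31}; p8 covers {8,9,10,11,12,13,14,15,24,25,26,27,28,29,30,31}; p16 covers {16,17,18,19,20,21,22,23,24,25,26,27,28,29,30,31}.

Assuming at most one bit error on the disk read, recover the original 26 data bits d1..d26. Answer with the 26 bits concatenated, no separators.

s1 (pos 1,3,5,7,9,11,13,15,17,19,21,23,25,27,29,31): 1⊕1⊕1⊕0⊕1⊕0⊕1⊕1⊕0⊕0⊕0⊕0⊕1⊕0⊕1⊕0 = 0
s2 (pos 2,3,6,7,10,11,14,15,18,19,22,23,26,27,30,31): 0⊕1⊕1⊕0⊕0⊕0⊕0⊕1⊕0⊕0⊕1⊕0⊕0⊕0⊕0⊕0 = 0
s4 (pos 4,5,6,7,12,13,14,15,20,21,22,23,28,29,30,31): 0⊕1⊕1⊕0⊕0⊕1⊕0⊕1⊕0⊕0⊕1⊕0⊕0⊕1⊕0⊕0 = 0
s8 (pos 8,9,10,11,12,13,14,15,24,25,26,27,28,29,30,31): 0⊕1⊕0⊕0⊕0⊕1⊕0⊕1⊕1⊕1⊕0⊕0⊕0⊕1⊕0⊕0 = 0
s16 (pos 16,17,18,19,20,21,22,23,24,25,26,27,28,29,30,31): 0⊕0⊕0⊕0⊕0⊕0⊕1⊕0⊕1⊕1⊕0⊕0⊕0⊕1⊕0⊕0 = 0
Syndrome s16…s1 = 00000 → no error.
Read data bits from positions 3,5,6,7,9,10,11,12,13,14,15,17,18,19,20,21,22,23,24,25,26,27,28,29,30,31: 11101000101000001011000100

11101000101000001011000100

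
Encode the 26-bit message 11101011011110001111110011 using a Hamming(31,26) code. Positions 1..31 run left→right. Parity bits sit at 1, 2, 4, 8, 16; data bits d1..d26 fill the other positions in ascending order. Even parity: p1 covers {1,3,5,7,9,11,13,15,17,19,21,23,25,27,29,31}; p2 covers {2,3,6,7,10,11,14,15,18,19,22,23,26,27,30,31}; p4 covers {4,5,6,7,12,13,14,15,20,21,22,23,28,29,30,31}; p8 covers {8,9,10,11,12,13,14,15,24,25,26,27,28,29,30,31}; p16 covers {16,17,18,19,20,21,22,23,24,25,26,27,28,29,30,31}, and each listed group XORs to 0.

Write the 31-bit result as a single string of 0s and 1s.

0011110110110110110001111110011

Place data at non-parity positions: p1 p2 1 p4 1 1 0 p8 1 0 1 1 0 1 1 p16 1 1 0 0 0 1 1 1 1 1 1 0 0 1 1
p1 (pos 1,3,5,7,9,11,13,15,17,19,21,23,25,27,29,31): XOR of data positions = 1⊕1⊕0⊕1⊕1⊕0⊕1⊕1⊕0⊕0⊕1⊕1⊕1⊕0⊕1 = 0
p2 (pos 2,3,6,7,10,11,14,15,18,19,22,23,26,27,30,31): XOR of data positions = 1⊕1⊕0⊕0⊕1⊕1⊕1⊕1⊕0⊕1⊕1⊕1⊕1⊕1⊕1 = 0
p4 (pos 4,5,6,7,12,13,14,15,20,21,22,23,28,29,30,31): XOR of data positions = 1⊕1⊕0⊕1⊕0⊕1⊕1⊕0⊕0⊕1⊕1⊕0⊕0⊕1⊕1 = 1
p8 (pos 8,9,10,11,12,13,14,15,24,25,26,27,28,29,30,31): XOR of data positions = 1⊕0⊕1⊕1⊕0⊕1⊕1⊕1⊕1⊕1⊕1⊕0⊕0⊕1⊕1 = 1
p16 (pos 16,17,18,19,20,21,22,23,24,25,26,27,28,29,30,31): XOR of data positions = 1⊕1⊕0⊕0⊕0⊕1⊕1⊕1⊕1⊕1⊕1⊕0⊕0⊕1⊕1 = 0
Codeword: 0011110110110110110001111110011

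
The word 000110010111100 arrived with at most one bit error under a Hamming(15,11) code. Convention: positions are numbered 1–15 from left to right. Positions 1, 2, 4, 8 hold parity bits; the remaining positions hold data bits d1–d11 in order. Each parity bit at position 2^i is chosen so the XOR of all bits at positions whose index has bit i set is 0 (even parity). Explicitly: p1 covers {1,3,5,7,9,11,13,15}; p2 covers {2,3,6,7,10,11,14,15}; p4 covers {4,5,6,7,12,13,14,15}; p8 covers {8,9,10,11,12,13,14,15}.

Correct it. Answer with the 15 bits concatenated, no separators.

000110011111100

s1 (pos 1,3,5,7,9,11,13,15): 0⊕0⊕1⊕0⊕0⊕1⊕1⊕0 = 1
s2 (pos 2,3,6,7,10,11,14,15): 0⊕0⊕0⊕0⊕1⊕1⊕0⊕0 = 0
s4 (pos 4,5,6,7,12,13,14,15): 1⊕1⊕0⊕0⊕1⊕1⊕0⊕0 = 0
s8 (pos 8,9,10,11,12,13,14,15): 1⊕0⊕1⊕1⊕1⊕1⊕0⊕0 = 1
Syndrome s8…s1 = 1001 → error at position 9.
Flip position 9: 000110010111100 → 000110011111100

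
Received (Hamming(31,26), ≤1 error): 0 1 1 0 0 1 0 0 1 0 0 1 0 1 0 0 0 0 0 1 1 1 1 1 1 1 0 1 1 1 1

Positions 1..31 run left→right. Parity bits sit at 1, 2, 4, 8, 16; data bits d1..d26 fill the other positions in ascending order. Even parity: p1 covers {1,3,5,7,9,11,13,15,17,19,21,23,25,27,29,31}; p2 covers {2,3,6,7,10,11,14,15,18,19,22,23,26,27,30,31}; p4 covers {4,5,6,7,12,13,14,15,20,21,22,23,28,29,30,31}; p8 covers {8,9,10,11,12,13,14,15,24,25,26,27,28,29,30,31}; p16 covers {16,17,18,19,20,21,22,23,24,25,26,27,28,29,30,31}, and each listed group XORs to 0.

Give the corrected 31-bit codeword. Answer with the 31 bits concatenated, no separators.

s1 (pos 1,3,5,7,9,11,13,15,17,19,21,23,25,27,29,31): 0⊕1⊕0⊕0⊕1⊕0⊕0⊕0⊕0⊕0⊕1⊕1⊕1⊕0⊕1⊕1 = 1
s2 (pos 2,3,6,7,10,11,14,15,18,19,22,23,26,27,30,31): 1⊕1⊕1⊕0⊕0⊕0⊕1⊕0⊕0⊕0⊕1⊕1⊕1⊕0⊕1⊕1 = 1
s4 (pos 4,5,6,7,12,13,14,15,20,21,22,23,28,29,30,31): 0⊕0⊕1⊕0⊕1⊕0⊕1⊕0⊕1⊕1⊕1⊕1⊕1⊕1⊕1⊕1 = 1
s8 (pos 8,9,10,11,12,13,14,15,24,25,26,27,28,29,30,31): 0⊕1⊕0⊕0⊕1⊕0⊕1⊕0⊕1⊕1⊕1⊕0⊕1⊕1⊕1⊕1 = 0
s16 (pos 16,17,18,19,20,21,22,23,24,25,26,27,28,29,30,31): 0⊕0⊕0⊕0⊕1⊕1⊕1⊕1⊕1⊕1⊕1⊕0⊕1⊕1⊕1⊕1 = 1
Syndrome s16…s1 = 10111 → error at position 23.
Flip position 23: 0110010010010100000111111101111 → 0110010010010100000111011101111

0110010010010100000111011101111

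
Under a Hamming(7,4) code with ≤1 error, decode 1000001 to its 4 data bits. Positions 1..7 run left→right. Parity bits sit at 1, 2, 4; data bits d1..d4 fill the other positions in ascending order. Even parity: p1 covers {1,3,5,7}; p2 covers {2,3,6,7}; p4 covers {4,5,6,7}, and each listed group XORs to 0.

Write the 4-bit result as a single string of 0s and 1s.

s1 (pos 1,3,5,7): 1⊕0⊕0⊕1 = 0
s2 (pos 2,3,6,7): 0⊕0⊕0⊕1 = 1
s4 (pos 4,5,6,7): 0⊕0⊕0⊕1 = 1
Syndrome s4…s1 = 110 → error at position 6.
Flip position 6: 1000001 → 1000011
Read data bits from positions 3,5,6,7: 0011

0011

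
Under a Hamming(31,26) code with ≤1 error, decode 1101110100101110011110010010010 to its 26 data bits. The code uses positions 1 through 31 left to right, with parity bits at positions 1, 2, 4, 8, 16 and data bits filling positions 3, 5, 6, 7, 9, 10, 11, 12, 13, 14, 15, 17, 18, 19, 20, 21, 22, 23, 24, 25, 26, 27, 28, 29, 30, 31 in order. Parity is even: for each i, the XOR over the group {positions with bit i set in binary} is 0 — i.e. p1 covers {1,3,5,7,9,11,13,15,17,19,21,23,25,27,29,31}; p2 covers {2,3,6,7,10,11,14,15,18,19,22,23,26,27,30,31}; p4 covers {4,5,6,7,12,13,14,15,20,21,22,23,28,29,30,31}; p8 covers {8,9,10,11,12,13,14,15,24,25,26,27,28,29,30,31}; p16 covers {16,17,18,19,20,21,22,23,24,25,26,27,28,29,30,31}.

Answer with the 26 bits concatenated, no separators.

s1 (pos 1,3,5,7,9,11,13,15,17,19,21,23,25,27,29,31): 1⊕0⊕1⊕0⊕0⊕1⊕1⊕1⊕0⊕1⊕1⊕0⊕0⊕1⊕0⊕0 = 0
s2 (pos 2,3,6,7,10,11,14,15,18,19,22,23,26,27,30,31): 1⊕0⊕1⊕0⊕0⊕1⊕1⊕1⊕1⊕1⊕0⊕0⊕0⊕1⊕1⊕0 = 1
s4 (pos 4,5,6,7,12,13,14,15,20,21,22,23,28,29,30,31): 1⊕1⊕1⊕0⊕0⊕1⊕1⊕1⊕1⊕1⊕0⊕0⊕0⊕0⊕1⊕0 = 1
s8 (pos 8,9,10,11,12,13,14,15,24,25,26,27,28,29,30,31): 1⊕0⊕0⊕1⊕0⊕1⊕1⊕1⊕1⊕0⊕0⊕1⊕0⊕0⊕1⊕0 = 0
s16 (pos 16,17,18,19,20,21,22,23,24,25,26,27,28,29,30,31): 0⊕0⊕1⊕1⊕1⊕1⊕0⊕0⊕1⊕0⊕0⊕1⊕0⊕0⊕1⊕0 = 1
Syndrome s16…s1 = 10110 → error at position 22.
Flip position 22: 1101110100101110011110010010010 → 1101110100101110011111010010010
Read data bits from positions 3,5,6,7,9,10,11,12,13,14,15,17,18,19,20,21,22,23,24,25,26,27,28,29,30,31: 01100010111011111010010010

01100010111011111010010010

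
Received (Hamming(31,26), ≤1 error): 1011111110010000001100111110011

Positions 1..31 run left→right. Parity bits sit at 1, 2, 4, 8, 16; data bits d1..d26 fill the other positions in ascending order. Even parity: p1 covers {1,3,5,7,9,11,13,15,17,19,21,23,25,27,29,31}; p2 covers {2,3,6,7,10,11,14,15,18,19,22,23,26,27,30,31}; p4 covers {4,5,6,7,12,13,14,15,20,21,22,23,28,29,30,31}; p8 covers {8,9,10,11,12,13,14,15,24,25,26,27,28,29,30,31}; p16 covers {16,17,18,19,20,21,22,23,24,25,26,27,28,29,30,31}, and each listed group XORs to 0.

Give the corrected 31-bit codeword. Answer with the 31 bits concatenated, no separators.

s1 (pos 1,3,5,7,9,11,13,15,17,19,21,23,25,27,29,31): 1⊕1⊕1⊕1⊕1⊕0⊕0⊕0⊕0⊕1⊕0⊕1⊕1⊕1⊕0⊕1 = 0
s2 (pos 2,3,6,7,10,11,14,15,18,19,22,23,26,27,30,31): 0⊕1⊕1⊕1⊕0⊕0⊕0⊕0⊕0⊕1⊕0⊕1⊕1⊕1⊕1⊕1 = 1
s4 (pos 4,5,6,7,12,13,14,15,20,21,22,23,28,29,30,31): 1⊕1⊕1⊕1⊕1⊕0⊕0⊕0⊕1⊕0⊕0⊕1⊕0⊕0⊕1⊕1 = 1
s8 (pos 8,9,10,11,12,13,14,15,24,25,26,27,28,29,30,31): 1⊕1⊕0⊕0⊕1⊕0⊕0⊕0⊕1⊕1⊕1⊕1⊕0⊕0⊕1⊕1 = 1
s16 (pos 16,17,18,19,20,21,22,23,24,25,26,27,28,29,30,31): 0⊕0⊕0⊕1⊕1⊕0⊕0⊕1⊕1⊕1⊕1⊕1⊕0⊕0⊕1⊕1 = 1
Syndrome s16…s1 = 11110 → error at position 30.
Flip position 30: 1011111110010000001100111110011 → 1011111110010000001100111110001

1011111110010000001100111110001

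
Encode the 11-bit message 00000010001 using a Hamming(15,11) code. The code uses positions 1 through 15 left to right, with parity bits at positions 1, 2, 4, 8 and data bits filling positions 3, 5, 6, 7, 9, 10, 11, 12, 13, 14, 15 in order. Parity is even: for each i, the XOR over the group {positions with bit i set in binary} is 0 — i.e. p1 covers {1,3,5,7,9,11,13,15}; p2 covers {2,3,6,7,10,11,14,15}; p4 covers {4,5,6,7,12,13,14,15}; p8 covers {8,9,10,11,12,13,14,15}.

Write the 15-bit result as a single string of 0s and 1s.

000100000010001

Place data at non-parity positions: p1 p2 0 p4 0 0 0 p8 0 0 1 0 0 0 1
p1 (pos 1,3,5,7,9,11,13,15): XOR of data positions = 0⊕0⊕0⊕0⊕1⊕0⊕1 = 0
p2 (pos 2,3,6,7,10,11,14,15): XOR of data positions = 0⊕0⊕0⊕0⊕1⊕0⊕1 = 0
p4 (pos 4,5,6,7,12,13,14,15): XOR of data positions = 0⊕0⊕0⊕0⊕0⊕0⊕1 = 1
p8 (pos 8,9,10,11,12,13,14,15): XOR of data positions = 0⊕0⊕1⊕0⊕0⊕0⊕1 = 0
Codeword: 000100000010001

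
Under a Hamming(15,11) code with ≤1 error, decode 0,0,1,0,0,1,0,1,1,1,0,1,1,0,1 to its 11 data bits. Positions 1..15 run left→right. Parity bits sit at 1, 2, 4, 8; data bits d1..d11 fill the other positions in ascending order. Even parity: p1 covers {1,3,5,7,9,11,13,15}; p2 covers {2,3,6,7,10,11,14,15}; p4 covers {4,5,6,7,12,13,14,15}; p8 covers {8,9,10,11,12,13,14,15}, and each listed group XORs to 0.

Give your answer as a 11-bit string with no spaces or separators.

s1 (pos 1,3,5,7,9,11,13,15): 0⊕1⊕0⊕0⊕1⊕0⊕1⊕1 = 0
s2 (pos 2,3,6,7,10,11,14,15): 0⊕1⊕1⊕0⊕1⊕0⊕0⊕1 = 0
s4 (pos 4,5,6,7,12,13,14,15): 0⊕0⊕1⊕0⊕1⊕1⊕0⊕1 = 0
s8 (pos 8,9,10,11,12,13,14,15): 1⊕1⊕1⊕0⊕1⊕1⊕0⊕1 = 0
Syndrome s8…s1 = 0000 → no error.
Read data bits from positions 3,5,6,7,9,10,11,12,13,14,15: 10101101101

10101101101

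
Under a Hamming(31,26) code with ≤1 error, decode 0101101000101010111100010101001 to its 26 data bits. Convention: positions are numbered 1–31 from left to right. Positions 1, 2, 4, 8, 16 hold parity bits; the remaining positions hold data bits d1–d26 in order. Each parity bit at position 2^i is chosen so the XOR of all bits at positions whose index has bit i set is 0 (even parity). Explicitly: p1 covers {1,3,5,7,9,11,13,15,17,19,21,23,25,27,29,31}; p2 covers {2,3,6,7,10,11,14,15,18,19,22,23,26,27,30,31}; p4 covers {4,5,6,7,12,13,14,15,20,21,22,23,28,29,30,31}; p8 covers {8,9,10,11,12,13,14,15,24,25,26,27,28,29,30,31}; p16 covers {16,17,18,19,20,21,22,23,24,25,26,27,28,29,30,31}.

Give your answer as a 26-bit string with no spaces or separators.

s1 (pos 1,3,5,7,9,11,13,15,17,19,21,23,25,27,29,31): 0⊕0⊕1⊕1⊕0⊕1⊕1⊕1⊕1⊕1⊕0⊕0⊕0⊕0⊕0⊕1 = 0
s2 (pos 2,3,6,7,10,11,14,15,18,19,22,23,26,27,30,31): 1⊕0⊕0⊕1⊕0⊕1⊕0⊕1⊕1⊕1⊕0⊕0⊕1⊕0⊕0⊕1 = 0
s4 (pos 4,5,6,7,12,13,14,15,20,21,22,23,28,29,30,31): 1⊕1⊕0⊕1⊕0⊕1⊕0⊕1⊕1⊕0⊕0⊕0⊕1⊕0⊕0⊕1 = 0
s8 (pos 8,9,10,11,12,13,14,15,24,25,26,27,28,29,30,31): 0⊕0⊕0⊕1⊕0⊕1⊕0⊕1⊕1⊕0⊕1⊕0⊕1⊕0⊕0⊕1 = 1
s16 (pos 16,17,18,19,20,21,22,23,24,25,26,27,28,29,30,31): 0⊕1⊕1⊕1⊕1⊕0⊕0⊕0⊕1⊕0⊕1⊕0⊕1⊕0⊕0⊕1 = 0
Syndrome s16…s1 = 01000 → error at position 8.
Flip position 8: 0101101000101010111100010101001 → 0101101100101010111100010101001
Read data bits from positions 3,5,6,7,9,10,11,12,13,14,15,17,18,19,20,21,22,23,24,25,26,27,28,29,30,31: 01010010101111100010101001

01010010101111100010101001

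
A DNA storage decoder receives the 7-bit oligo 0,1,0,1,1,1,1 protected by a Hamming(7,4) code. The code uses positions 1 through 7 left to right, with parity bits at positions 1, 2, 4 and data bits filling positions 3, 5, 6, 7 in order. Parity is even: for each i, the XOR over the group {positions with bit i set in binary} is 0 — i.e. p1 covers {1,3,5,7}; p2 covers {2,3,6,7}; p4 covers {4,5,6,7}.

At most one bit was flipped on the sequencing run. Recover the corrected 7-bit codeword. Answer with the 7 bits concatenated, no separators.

0001111

s1 (pos 1,3,5,7): 0⊕0⊕1⊕1 = 0
s2 (pos 2,3,6,7): 1⊕0⊕1⊕1 = 1
s4 (pos 4,5,6,7): 1⊕1⊕1⊕1 = 0
Syndrome s4…s1 = 010 → error at position 2.
Flip position 2: 0101111 → 0001111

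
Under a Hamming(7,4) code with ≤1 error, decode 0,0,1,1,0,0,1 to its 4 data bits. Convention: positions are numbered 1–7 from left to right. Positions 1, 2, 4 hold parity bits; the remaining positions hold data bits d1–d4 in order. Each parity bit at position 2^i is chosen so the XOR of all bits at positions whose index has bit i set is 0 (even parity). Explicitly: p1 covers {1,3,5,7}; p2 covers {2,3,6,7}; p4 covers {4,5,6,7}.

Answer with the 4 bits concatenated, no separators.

1001

s1 (pos 1,3,5,7): 0⊕1⊕0⊕1 = 0
s2 (pos 2,3,6,7): 0⊕1⊕0⊕1 = 0
s4 (pos 4,5,6,7): 1⊕0⊕0⊕1 = 0
Syndrome s4…s1 = 000 → no error.
Read data bits from positions 3,5,6,7: 1001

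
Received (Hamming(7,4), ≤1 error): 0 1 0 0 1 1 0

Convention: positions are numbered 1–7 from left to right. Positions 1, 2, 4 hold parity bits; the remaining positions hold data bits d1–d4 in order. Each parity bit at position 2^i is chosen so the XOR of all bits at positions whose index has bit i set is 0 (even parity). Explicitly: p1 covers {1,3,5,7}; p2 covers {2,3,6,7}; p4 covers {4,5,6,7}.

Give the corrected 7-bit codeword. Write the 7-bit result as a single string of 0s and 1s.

1100110

s1 (pos 1,3,5,7): 0⊕0⊕1⊕0 = 1
s2 (pos 2,3,6,7): 1⊕0⊕1⊕0 = 0
s4 (pos 4,5,6,7): 0⊕1⊕1⊕0 = 0
Syndrome s4…s1 = 001 → error at position 1.
Flip position 1: 0100110 → 1100110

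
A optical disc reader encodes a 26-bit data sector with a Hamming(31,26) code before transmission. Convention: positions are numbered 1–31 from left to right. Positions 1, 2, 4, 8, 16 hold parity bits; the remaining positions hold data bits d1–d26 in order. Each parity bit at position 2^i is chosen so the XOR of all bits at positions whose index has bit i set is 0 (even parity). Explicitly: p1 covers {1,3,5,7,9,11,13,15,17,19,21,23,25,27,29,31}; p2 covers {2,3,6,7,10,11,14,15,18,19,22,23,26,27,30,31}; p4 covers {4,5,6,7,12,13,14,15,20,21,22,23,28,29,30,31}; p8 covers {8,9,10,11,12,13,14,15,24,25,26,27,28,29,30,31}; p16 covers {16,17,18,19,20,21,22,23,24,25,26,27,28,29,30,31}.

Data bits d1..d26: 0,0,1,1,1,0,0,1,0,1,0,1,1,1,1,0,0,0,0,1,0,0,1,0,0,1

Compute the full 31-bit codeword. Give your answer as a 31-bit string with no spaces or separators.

0001011010010101111100001001001

Place data at non-parity positions: p1 p2 0 p4 0 1 1 p8 1 0 0 1 0 1 0 p16 1 1 1 1 0 0 0 0 1 0 0 1 0 0 1
p1 (pos 1,3,5,7,9,11,13,15,17,19,21,23,25,27,29,31): XOR of data positions = 0⊕0⊕1⊕1⊕0⊕0⊕0⊕1⊕1⊕0⊕0⊕1⊕0⊕0⊕1 = 0
p2 (pos 2,3,6,7,10,11,14,15,18,19,22,23,26,27,30,31): XOR of data positions = 0⊕1⊕1⊕0⊕0⊕1⊕0⊕1⊕1⊕0⊕0⊕0⊕0⊕0⊕1 = 0
p4 (pos 4,5,6,7,12,13,14,15,20,21,22,23,28,29,30,31): XOR of data positions = 0⊕1⊕1⊕1⊕0⊕1⊕0⊕1⊕0⊕0⊕0⊕1⊕0⊕0⊕1 = 1
p8 (pos 8,9,10,11,12,13,14,15,24,25,26,27,28,29,30,31): XOR of data positions = 1⊕0⊕0⊕1⊕0⊕1⊕0⊕0⊕1⊕0⊕0⊕1⊕0⊕0⊕1 = 0
p16 (pos 16,17,18,19,20,21,22,23,24,25,26,27,28,29,30,31): XOR of data positions = 1⊕1⊕1⊕1⊕0⊕0⊕0⊕0⊕1⊕0⊕0⊕1⊕0⊕0⊕1 = 1
Codeword: 0001011010010101111100001001001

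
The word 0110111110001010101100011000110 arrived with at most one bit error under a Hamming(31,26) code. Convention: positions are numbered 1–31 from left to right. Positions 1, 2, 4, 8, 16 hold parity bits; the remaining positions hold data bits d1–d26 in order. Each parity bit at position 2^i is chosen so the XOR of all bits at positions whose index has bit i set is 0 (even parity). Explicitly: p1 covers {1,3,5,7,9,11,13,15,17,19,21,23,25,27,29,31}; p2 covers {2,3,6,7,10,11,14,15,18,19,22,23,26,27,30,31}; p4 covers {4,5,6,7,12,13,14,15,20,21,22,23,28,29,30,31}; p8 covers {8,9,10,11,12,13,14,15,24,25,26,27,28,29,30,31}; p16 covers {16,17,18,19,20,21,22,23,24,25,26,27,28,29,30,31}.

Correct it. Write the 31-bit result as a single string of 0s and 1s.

s1 (pos 1,3,5,7,9,11,13,15,17,19,21,23,25,27,29,31): 0⊕1⊕1⊕1⊕1⊕0⊕1⊕1⊕1⊕1⊕0⊕0⊕1⊕0⊕1⊕0 = 0
s2 (pos 2,3,6,7,10,11,14,15,18,19,22,23,26,27,30,31): 1⊕1⊕1⊕1⊕0⊕0⊕0⊕1⊕0⊕1⊕0⊕0⊕0⊕0⊕1⊕0 = 1
s4 (pos 4,5,6,7,12,13,14,15,20,21,22,23,28,29,30,31): 0⊕1⊕1⊕1⊕0⊕1⊕0⊕1⊕1⊕0⊕0⊕0⊕0⊕1⊕1⊕0 = 0
s8 (pos 8,9,10,11,12,13,14,15,24,25,26,27,28,29,30,31): 1⊕1⊕0⊕0⊕0⊕1⊕0⊕1⊕1⊕1⊕0⊕0⊕0⊕1⊕1⊕0 = 0
s16 (pos 16,17,18,19,20,21,22,23,24,25,26,27,28,29,30,31): 0⊕1⊕0⊕1⊕1⊕0⊕0⊕0⊕1⊕1⊕0⊕0⊕0⊕1⊕1⊕0 = 1
Syndrome s16…s1 = 10010 → error at position 18.
Flip position 18: 0110111110001010101100011000110 → 0110111110001010111100011000110

0110111110001010111100011000110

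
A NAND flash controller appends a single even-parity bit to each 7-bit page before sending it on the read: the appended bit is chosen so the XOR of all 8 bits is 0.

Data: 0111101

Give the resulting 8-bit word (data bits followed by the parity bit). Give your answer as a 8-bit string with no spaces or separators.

01111011

XOR of the 7 data bits: 0⊕1⊕1⊕1⊕1⊕0⊕1 = 1
Parity bit = 1 (so all 8 bits XOR to 0).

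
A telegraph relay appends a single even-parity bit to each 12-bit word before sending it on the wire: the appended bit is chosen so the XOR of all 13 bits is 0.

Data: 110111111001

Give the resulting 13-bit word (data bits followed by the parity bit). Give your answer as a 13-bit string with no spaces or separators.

1101111110011

XOR of the 12 data bits: 1⊕1⊕0⊕1⊕1⊕1⊕1⊕1⊕1⊕0⊕0⊕1 = 1
Parity bit = 1 (so all 13 bits XOR to 0).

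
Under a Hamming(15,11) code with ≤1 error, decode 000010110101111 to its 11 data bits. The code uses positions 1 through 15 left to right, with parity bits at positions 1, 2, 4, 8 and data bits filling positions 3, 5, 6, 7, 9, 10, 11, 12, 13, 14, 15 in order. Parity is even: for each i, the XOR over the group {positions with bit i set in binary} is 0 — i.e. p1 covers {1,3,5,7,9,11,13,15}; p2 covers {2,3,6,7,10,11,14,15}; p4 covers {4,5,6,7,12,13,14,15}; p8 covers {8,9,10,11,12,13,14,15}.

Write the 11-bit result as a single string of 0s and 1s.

01010101111

s1 (pos 1,3,5,7,9,11,13,15): 0⊕0⊕1⊕1⊕0⊕0⊕1⊕1 = 0
s2 (pos 2,3,6,7,10,11,14,15): 0⊕0⊕0⊕1⊕1⊕0⊕1⊕1 = 0
s4 (pos 4,5,6,7,12,13,14,15): 0⊕1⊕0⊕1⊕1⊕1⊕1⊕1 = 0
s8 (pos 8,9,10,11,12,13,14,15): 1⊕0⊕1⊕0⊕1⊕1⊕1⊕1 = 0
Syndrome s8…s1 = 0000 → no error.
Read data bits from positions 3,5,6,7,9,10,11,12,13,14,15: 01010101111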